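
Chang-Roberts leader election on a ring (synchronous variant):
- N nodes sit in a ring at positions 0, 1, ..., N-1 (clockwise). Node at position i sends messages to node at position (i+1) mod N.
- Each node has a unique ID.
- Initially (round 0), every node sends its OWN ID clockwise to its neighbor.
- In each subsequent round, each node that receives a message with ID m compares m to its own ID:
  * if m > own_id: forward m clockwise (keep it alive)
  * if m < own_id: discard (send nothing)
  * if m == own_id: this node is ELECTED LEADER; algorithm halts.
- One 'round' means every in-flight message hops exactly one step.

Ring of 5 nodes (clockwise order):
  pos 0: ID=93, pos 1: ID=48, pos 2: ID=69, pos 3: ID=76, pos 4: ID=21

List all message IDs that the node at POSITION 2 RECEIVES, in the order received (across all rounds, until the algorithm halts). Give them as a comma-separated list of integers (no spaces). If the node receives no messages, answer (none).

Round 1: pos1(id48) recv 93: fwd; pos2(id69) recv 48: drop; pos3(id76) recv 69: drop; pos4(id21) recv 76: fwd; pos0(id93) recv 21: drop
Round 2: pos2(id69) recv 93: fwd; pos0(id93) recv 76: drop
Round 3: pos3(id76) recv 93: fwd
Round 4: pos4(id21) recv 93: fwd
Round 5: pos0(id93) recv 93: ELECTED

Answer: 48,93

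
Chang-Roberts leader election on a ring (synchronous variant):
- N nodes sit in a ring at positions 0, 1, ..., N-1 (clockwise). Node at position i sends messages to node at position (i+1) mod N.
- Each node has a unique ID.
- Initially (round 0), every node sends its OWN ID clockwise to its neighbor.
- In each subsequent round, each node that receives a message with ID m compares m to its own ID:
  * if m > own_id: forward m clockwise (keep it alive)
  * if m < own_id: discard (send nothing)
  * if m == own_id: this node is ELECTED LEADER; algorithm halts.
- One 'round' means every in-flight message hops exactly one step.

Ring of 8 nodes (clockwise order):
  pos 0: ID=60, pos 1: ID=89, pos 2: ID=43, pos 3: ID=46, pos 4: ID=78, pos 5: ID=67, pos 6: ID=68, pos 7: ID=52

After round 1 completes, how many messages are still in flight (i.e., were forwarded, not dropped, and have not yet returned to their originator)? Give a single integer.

Round 1: pos1(id89) recv 60: drop; pos2(id43) recv 89: fwd; pos3(id46) recv 43: drop; pos4(id78) recv 46: drop; pos5(id67) recv 78: fwd; pos6(id68) recv 67: drop; pos7(id52) recv 68: fwd; pos0(id60) recv 52: drop
After round 1: 3 messages still in flight

Answer: 3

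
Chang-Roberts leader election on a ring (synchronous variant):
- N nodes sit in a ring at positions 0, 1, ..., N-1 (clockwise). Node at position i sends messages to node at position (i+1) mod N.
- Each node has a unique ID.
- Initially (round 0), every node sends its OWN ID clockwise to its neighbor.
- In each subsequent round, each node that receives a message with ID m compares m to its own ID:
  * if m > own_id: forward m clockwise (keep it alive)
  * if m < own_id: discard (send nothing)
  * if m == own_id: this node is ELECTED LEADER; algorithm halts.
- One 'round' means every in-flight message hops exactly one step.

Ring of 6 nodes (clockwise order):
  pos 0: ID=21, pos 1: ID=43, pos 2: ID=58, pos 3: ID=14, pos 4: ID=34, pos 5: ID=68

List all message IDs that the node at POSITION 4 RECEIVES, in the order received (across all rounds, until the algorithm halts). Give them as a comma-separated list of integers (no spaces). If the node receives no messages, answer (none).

Answer: 14,58,68

Derivation:
Round 1: pos1(id43) recv 21: drop; pos2(id58) recv 43: drop; pos3(id14) recv 58: fwd; pos4(id34) recv 14: drop; pos5(id68) recv 34: drop; pos0(id21) recv 68: fwd
Round 2: pos4(id34) recv 58: fwd; pos1(id43) recv 68: fwd
Round 3: pos5(id68) recv 58: drop; pos2(id58) recv 68: fwd
Round 4: pos3(id14) recv 68: fwd
Round 5: pos4(id34) recv 68: fwd
Round 6: pos5(id68) recv 68: ELECTED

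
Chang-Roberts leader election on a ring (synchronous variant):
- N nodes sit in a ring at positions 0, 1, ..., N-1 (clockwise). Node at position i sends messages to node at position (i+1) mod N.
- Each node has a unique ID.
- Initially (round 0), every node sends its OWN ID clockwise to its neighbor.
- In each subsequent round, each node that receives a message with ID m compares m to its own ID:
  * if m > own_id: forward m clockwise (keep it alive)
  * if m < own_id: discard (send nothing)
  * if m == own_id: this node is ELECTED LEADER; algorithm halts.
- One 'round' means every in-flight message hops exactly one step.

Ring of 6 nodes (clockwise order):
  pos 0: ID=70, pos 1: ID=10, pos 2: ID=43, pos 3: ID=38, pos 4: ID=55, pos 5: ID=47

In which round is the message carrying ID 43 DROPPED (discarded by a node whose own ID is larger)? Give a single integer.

Round 1: pos1(id10) recv 70: fwd; pos2(id43) recv 10: drop; pos3(id38) recv 43: fwd; pos4(id55) recv 38: drop; pos5(id47) recv 55: fwd; pos0(id70) recv 47: drop
Round 2: pos2(id43) recv 70: fwd; pos4(id55) recv 43: drop; pos0(id70) recv 55: drop
Round 3: pos3(id38) recv 70: fwd
Round 4: pos4(id55) recv 70: fwd
Round 5: pos5(id47) recv 70: fwd
Round 6: pos0(id70) recv 70: ELECTED
Message ID 43 originates at pos 2; dropped at pos 4 in round 2

Answer: 2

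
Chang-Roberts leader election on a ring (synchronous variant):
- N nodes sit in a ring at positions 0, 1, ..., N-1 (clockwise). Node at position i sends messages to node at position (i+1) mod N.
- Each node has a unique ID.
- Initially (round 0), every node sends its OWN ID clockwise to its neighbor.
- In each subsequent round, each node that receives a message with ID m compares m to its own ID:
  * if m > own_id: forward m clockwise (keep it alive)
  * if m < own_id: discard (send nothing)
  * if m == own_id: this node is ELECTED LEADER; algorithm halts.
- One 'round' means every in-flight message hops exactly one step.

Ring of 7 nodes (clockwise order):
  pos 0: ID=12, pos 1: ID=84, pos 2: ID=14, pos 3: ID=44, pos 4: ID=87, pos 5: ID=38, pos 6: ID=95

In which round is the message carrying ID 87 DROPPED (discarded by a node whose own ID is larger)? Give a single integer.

Round 1: pos1(id84) recv 12: drop; pos2(id14) recv 84: fwd; pos3(id44) recv 14: drop; pos4(id87) recv 44: drop; pos5(id38) recv 87: fwd; pos6(id95) recv 38: drop; pos0(id12) recv 95: fwd
Round 2: pos3(id44) recv 84: fwd; pos6(id95) recv 87: drop; pos1(id84) recv 95: fwd
Round 3: pos4(id87) recv 84: drop; pos2(id14) recv 95: fwd
Round 4: pos3(id44) recv 95: fwd
Round 5: pos4(id87) recv 95: fwd
Round 6: pos5(id38) recv 95: fwd
Round 7: pos6(id95) recv 95: ELECTED
Message ID 87 originates at pos 4; dropped at pos 6 in round 2

Answer: 2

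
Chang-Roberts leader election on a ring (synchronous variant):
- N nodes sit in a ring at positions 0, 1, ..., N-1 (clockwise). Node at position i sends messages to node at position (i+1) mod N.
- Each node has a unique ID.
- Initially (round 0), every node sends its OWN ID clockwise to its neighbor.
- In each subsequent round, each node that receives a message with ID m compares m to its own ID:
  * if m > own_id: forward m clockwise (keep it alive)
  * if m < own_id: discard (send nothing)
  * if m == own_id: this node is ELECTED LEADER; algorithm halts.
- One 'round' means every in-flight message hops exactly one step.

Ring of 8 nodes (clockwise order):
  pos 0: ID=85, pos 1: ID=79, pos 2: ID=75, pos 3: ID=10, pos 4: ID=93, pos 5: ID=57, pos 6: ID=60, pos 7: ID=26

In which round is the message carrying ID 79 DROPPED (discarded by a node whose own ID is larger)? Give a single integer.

Round 1: pos1(id79) recv 85: fwd; pos2(id75) recv 79: fwd; pos3(id10) recv 75: fwd; pos4(id93) recv 10: drop; pos5(id57) recv 93: fwd; pos6(id60) recv 57: drop; pos7(id26) recv 60: fwd; pos0(id85) recv 26: drop
Round 2: pos2(id75) recv 85: fwd; pos3(id10) recv 79: fwd; pos4(id93) recv 75: drop; pos6(id60) recv 93: fwd; pos0(id85) recv 60: drop
Round 3: pos3(id10) recv 85: fwd; pos4(id93) recv 79: drop; pos7(id26) recv 93: fwd
Round 4: pos4(id93) recv 85: drop; pos0(id85) recv 93: fwd
Round 5: pos1(id79) recv 93: fwd
Round 6: pos2(id75) recv 93: fwd
Round 7: pos3(id10) recv 93: fwd
Round 8: pos4(id93) recv 93: ELECTED
Message ID 79 originates at pos 1; dropped at pos 4 in round 3

Answer: 3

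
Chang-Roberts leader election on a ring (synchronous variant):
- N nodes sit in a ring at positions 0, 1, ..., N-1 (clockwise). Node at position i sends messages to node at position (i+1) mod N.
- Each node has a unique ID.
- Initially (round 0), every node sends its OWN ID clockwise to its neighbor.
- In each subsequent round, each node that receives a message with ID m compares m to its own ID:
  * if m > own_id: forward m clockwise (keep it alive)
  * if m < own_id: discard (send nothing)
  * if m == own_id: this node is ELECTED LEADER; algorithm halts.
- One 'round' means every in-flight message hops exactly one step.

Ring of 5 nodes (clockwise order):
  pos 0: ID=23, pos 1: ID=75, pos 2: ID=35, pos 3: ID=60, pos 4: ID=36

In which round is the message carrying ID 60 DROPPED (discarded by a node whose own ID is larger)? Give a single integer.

Round 1: pos1(id75) recv 23: drop; pos2(id35) recv 75: fwd; pos3(id60) recv 35: drop; pos4(id36) recv 60: fwd; pos0(id23) recv 36: fwd
Round 2: pos3(id60) recv 75: fwd; pos0(id23) recv 60: fwd; pos1(id75) recv 36: drop
Round 3: pos4(id36) recv 75: fwd; pos1(id75) recv 60: drop
Round 4: pos0(id23) recv 75: fwd
Round 5: pos1(id75) recv 75: ELECTED
Message ID 60 originates at pos 3; dropped at pos 1 in round 3

Answer: 3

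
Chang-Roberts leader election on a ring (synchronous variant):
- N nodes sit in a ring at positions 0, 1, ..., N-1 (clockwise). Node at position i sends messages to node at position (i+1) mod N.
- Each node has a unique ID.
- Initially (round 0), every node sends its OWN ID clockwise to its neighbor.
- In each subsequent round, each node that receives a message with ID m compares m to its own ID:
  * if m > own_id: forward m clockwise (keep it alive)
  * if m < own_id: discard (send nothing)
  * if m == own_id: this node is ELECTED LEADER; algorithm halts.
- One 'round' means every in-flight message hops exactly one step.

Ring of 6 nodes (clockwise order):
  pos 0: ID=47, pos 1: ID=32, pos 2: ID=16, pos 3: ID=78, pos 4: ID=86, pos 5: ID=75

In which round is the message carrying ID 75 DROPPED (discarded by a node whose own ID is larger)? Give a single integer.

Answer: 4

Derivation:
Round 1: pos1(id32) recv 47: fwd; pos2(id16) recv 32: fwd; pos3(id78) recv 16: drop; pos4(id86) recv 78: drop; pos5(id75) recv 86: fwd; pos0(id47) recv 75: fwd
Round 2: pos2(id16) recv 47: fwd; pos3(id78) recv 32: drop; pos0(id47) recv 86: fwd; pos1(id32) recv 75: fwd
Round 3: pos3(id78) recv 47: drop; pos1(id32) recv 86: fwd; pos2(id16) recv 75: fwd
Round 4: pos2(id16) recv 86: fwd; pos3(id78) recv 75: drop
Round 5: pos3(id78) recv 86: fwd
Round 6: pos4(id86) recv 86: ELECTED
Message ID 75 originates at pos 5; dropped at pos 3 in round 4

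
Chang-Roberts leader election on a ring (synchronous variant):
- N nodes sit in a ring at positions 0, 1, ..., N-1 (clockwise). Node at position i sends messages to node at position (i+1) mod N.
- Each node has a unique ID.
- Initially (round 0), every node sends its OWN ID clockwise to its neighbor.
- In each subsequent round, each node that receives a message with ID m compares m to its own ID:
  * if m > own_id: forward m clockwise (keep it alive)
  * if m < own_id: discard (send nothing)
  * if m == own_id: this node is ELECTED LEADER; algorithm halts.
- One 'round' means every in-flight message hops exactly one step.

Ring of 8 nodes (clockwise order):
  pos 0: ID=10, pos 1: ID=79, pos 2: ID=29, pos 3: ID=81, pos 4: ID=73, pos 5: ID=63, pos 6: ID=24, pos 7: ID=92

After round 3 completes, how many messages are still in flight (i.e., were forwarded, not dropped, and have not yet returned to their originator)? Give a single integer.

Round 1: pos1(id79) recv 10: drop; pos2(id29) recv 79: fwd; pos3(id81) recv 29: drop; pos4(id73) recv 81: fwd; pos5(id63) recv 73: fwd; pos6(id24) recv 63: fwd; pos7(id92) recv 24: drop; pos0(id10) recv 92: fwd
Round 2: pos3(id81) recv 79: drop; pos5(id63) recv 81: fwd; pos6(id24) recv 73: fwd; pos7(id92) recv 63: drop; pos1(id79) recv 92: fwd
Round 3: pos6(id24) recv 81: fwd; pos7(id92) recv 73: drop; pos2(id29) recv 92: fwd
After round 3: 2 messages still in flight

Answer: 2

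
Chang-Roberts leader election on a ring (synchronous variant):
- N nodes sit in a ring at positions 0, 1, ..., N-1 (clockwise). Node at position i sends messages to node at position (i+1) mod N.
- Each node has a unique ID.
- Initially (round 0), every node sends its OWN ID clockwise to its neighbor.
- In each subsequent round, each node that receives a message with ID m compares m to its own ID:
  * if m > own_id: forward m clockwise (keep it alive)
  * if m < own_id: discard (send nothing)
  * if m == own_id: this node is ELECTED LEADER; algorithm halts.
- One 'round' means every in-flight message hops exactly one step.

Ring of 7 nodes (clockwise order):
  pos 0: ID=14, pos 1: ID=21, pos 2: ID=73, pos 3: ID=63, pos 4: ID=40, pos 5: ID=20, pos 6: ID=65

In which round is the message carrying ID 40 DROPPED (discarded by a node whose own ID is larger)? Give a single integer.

Round 1: pos1(id21) recv 14: drop; pos2(id73) recv 21: drop; pos3(id63) recv 73: fwd; pos4(id40) recv 63: fwd; pos5(id20) recv 40: fwd; pos6(id65) recv 20: drop; pos0(id14) recv 65: fwd
Round 2: pos4(id40) recv 73: fwd; pos5(id20) recv 63: fwd; pos6(id65) recv 40: drop; pos1(id21) recv 65: fwd
Round 3: pos5(id20) recv 73: fwd; pos6(id65) recv 63: drop; pos2(id73) recv 65: drop
Round 4: pos6(id65) recv 73: fwd
Round 5: pos0(id14) recv 73: fwd
Round 6: pos1(id21) recv 73: fwd
Round 7: pos2(id73) recv 73: ELECTED
Message ID 40 originates at pos 4; dropped at pos 6 in round 2

Answer: 2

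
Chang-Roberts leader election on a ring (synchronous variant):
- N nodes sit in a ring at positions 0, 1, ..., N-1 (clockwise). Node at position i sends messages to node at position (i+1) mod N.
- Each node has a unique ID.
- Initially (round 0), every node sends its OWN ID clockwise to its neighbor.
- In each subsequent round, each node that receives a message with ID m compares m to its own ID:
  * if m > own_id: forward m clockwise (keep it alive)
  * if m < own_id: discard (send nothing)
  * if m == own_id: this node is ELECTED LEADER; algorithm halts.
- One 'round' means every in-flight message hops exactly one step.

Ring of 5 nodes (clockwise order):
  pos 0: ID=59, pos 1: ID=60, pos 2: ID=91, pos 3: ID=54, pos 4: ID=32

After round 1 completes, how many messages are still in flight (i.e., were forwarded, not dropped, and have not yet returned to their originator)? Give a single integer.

Answer: 2

Derivation:
Round 1: pos1(id60) recv 59: drop; pos2(id91) recv 60: drop; pos3(id54) recv 91: fwd; pos4(id32) recv 54: fwd; pos0(id59) recv 32: drop
After round 1: 2 messages still in flight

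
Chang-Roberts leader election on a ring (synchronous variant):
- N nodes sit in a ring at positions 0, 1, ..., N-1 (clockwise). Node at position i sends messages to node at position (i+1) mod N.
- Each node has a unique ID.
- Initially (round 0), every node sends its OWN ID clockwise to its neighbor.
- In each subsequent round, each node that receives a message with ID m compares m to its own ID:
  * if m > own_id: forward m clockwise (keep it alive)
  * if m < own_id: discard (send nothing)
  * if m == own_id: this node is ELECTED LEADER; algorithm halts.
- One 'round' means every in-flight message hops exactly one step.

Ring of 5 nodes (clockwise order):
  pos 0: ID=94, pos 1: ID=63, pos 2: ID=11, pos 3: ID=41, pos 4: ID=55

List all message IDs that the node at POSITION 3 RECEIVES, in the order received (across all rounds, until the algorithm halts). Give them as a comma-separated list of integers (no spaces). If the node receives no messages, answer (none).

Round 1: pos1(id63) recv 94: fwd; pos2(id11) recv 63: fwd; pos3(id41) recv 11: drop; pos4(id55) recv 41: drop; pos0(id94) recv 55: drop
Round 2: pos2(id11) recv 94: fwd; pos3(id41) recv 63: fwd
Round 3: pos3(id41) recv 94: fwd; pos4(id55) recv 63: fwd
Round 4: pos4(id55) recv 94: fwd; pos0(id94) recv 63: drop
Round 5: pos0(id94) recv 94: ELECTED

Answer: 11,63,94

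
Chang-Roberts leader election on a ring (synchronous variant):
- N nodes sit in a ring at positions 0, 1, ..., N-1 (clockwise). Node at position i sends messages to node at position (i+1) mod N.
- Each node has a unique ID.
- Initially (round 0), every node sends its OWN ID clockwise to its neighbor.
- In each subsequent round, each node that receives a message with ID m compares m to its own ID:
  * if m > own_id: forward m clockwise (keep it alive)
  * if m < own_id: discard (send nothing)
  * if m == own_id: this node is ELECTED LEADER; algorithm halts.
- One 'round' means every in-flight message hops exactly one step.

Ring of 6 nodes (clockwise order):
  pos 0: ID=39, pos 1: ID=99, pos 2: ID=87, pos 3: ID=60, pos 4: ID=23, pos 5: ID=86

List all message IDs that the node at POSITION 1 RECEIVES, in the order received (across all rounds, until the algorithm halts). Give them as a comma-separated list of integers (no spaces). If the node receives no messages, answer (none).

Round 1: pos1(id99) recv 39: drop; pos2(id87) recv 99: fwd; pos3(id60) recv 87: fwd; pos4(id23) recv 60: fwd; pos5(id86) recv 23: drop; pos0(id39) recv 86: fwd
Round 2: pos3(id60) recv 99: fwd; pos4(id23) recv 87: fwd; pos5(id86) recv 60: drop; pos1(id99) recv 86: drop
Round 3: pos4(id23) recv 99: fwd; pos5(id86) recv 87: fwd
Round 4: pos5(id86) recv 99: fwd; pos0(id39) recv 87: fwd
Round 5: pos0(id39) recv 99: fwd; pos1(id99) recv 87: drop
Round 6: pos1(id99) recv 99: ELECTED

Answer: 39,86,87,99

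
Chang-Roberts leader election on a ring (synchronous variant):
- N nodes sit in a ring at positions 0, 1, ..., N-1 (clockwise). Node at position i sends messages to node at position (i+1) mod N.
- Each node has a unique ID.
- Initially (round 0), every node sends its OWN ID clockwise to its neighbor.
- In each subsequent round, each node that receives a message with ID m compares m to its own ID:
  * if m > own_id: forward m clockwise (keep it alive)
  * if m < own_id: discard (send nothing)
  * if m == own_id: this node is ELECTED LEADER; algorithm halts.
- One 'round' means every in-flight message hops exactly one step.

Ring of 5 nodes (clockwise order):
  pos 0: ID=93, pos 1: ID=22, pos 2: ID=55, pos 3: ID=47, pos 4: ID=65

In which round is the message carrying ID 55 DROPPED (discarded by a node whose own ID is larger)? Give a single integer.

Round 1: pos1(id22) recv 93: fwd; pos2(id55) recv 22: drop; pos3(id47) recv 55: fwd; pos4(id65) recv 47: drop; pos0(id93) recv 65: drop
Round 2: pos2(id55) recv 93: fwd; pos4(id65) recv 55: drop
Round 3: pos3(id47) recv 93: fwd
Round 4: pos4(id65) recv 93: fwd
Round 5: pos0(id93) recv 93: ELECTED
Message ID 55 originates at pos 2; dropped at pos 4 in round 2

Answer: 2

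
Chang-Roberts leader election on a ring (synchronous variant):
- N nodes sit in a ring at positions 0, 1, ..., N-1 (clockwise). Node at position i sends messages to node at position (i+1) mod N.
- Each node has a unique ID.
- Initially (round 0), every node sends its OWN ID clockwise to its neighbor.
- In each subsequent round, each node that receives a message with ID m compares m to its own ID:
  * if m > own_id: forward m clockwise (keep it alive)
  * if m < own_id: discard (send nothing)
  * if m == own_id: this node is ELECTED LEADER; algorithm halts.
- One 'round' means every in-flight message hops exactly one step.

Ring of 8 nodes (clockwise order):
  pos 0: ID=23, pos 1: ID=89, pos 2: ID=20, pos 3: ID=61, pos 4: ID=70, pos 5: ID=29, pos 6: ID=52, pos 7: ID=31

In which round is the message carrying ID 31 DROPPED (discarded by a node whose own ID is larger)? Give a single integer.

Answer: 2

Derivation:
Round 1: pos1(id89) recv 23: drop; pos2(id20) recv 89: fwd; pos3(id61) recv 20: drop; pos4(id70) recv 61: drop; pos5(id29) recv 70: fwd; pos6(id52) recv 29: drop; pos7(id31) recv 52: fwd; pos0(id23) recv 31: fwd
Round 2: pos3(id61) recv 89: fwd; pos6(id52) recv 70: fwd; pos0(id23) recv 52: fwd; pos1(id89) recv 31: drop
Round 3: pos4(id70) recv 89: fwd; pos7(id31) recv 70: fwd; pos1(id89) recv 52: drop
Round 4: pos5(id29) recv 89: fwd; pos0(id23) recv 70: fwd
Round 5: pos6(id52) recv 89: fwd; pos1(id89) recv 70: drop
Round 6: pos7(id31) recv 89: fwd
Round 7: pos0(id23) recv 89: fwd
Round 8: pos1(id89) recv 89: ELECTED
Message ID 31 originates at pos 7; dropped at pos 1 in round 2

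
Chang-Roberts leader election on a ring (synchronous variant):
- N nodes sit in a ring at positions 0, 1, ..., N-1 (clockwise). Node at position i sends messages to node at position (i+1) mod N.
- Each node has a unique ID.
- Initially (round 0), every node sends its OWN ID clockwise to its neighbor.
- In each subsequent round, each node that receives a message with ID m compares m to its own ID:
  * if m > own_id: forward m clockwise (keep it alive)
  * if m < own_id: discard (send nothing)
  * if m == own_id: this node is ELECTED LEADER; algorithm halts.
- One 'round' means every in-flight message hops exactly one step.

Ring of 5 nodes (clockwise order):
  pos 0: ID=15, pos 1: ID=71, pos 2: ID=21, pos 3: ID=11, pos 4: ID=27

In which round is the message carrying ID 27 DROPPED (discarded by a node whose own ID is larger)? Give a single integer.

Answer: 2

Derivation:
Round 1: pos1(id71) recv 15: drop; pos2(id21) recv 71: fwd; pos3(id11) recv 21: fwd; pos4(id27) recv 11: drop; pos0(id15) recv 27: fwd
Round 2: pos3(id11) recv 71: fwd; pos4(id27) recv 21: drop; pos1(id71) recv 27: drop
Round 3: pos4(id27) recv 71: fwd
Round 4: pos0(id15) recv 71: fwd
Round 5: pos1(id71) recv 71: ELECTED
Message ID 27 originates at pos 4; dropped at pos 1 in round 2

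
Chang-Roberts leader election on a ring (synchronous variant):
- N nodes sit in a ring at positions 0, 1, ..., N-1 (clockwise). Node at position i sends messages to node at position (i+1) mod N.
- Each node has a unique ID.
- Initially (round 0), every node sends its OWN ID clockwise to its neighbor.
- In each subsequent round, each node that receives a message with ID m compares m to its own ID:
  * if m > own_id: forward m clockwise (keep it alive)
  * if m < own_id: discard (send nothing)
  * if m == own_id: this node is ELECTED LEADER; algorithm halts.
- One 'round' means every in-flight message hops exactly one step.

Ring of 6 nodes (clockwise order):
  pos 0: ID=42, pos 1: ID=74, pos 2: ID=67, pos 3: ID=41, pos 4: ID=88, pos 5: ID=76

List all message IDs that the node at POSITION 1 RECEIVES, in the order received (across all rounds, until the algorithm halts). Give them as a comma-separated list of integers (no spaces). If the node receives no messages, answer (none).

Round 1: pos1(id74) recv 42: drop; pos2(id67) recv 74: fwd; pos3(id41) recv 67: fwd; pos4(id88) recv 41: drop; pos5(id76) recv 88: fwd; pos0(id42) recv 76: fwd
Round 2: pos3(id41) recv 74: fwd; pos4(id88) recv 67: drop; pos0(id42) recv 88: fwd; pos1(id74) recv 76: fwd
Round 3: pos4(id88) recv 74: drop; pos1(id74) recv 88: fwd; pos2(id67) recv 76: fwd
Round 4: pos2(id67) recv 88: fwd; pos3(id41) recv 76: fwd
Round 5: pos3(id41) recv 88: fwd; pos4(id88) recv 76: drop
Round 6: pos4(id88) recv 88: ELECTED

Answer: 42,76,88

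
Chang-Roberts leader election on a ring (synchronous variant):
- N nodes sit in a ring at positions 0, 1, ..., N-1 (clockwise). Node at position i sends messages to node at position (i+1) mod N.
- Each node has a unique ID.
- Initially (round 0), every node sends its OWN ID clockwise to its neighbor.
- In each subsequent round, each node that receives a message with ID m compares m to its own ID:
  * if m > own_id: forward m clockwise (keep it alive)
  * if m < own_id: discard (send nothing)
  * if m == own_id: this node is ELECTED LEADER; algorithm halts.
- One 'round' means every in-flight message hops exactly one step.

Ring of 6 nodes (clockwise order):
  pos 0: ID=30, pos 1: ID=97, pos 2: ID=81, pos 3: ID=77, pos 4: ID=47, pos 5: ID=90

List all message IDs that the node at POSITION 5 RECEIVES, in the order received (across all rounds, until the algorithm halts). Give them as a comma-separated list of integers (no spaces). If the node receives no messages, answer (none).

Answer: 47,77,81,97

Derivation:
Round 1: pos1(id97) recv 30: drop; pos2(id81) recv 97: fwd; pos3(id77) recv 81: fwd; pos4(id47) recv 77: fwd; pos5(id90) recv 47: drop; pos0(id30) recv 90: fwd
Round 2: pos3(id77) recv 97: fwd; pos4(id47) recv 81: fwd; pos5(id90) recv 77: drop; pos1(id97) recv 90: drop
Round 3: pos4(id47) recv 97: fwd; pos5(id90) recv 81: drop
Round 4: pos5(id90) recv 97: fwd
Round 5: pos0(id30) recv 97: fwd
Round 6: pos1(id97) recv 97: ELECTED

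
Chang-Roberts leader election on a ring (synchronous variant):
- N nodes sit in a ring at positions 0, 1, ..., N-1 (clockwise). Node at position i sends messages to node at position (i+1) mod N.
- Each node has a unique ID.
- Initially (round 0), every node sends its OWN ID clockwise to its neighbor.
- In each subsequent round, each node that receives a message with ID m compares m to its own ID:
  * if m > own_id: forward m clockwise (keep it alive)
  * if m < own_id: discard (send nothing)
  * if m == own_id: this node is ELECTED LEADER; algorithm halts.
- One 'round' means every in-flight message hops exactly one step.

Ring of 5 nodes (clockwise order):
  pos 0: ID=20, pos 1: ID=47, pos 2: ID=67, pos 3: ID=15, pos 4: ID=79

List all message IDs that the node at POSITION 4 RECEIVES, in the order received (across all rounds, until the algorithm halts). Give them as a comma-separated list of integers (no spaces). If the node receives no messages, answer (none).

Round 1: pos1(id47) recv 20: drop; pos2(id67) recv 47: drop; pos3(id15) recv 67: fwd; pos4(id79) recv 15: drop; pos0(id20) recv 79: fwd
Round 2: pos4(id79) recv 67: drop; pos1(id47) recv 79: fwd
Round 3: pos2(id67) recv 79: fwd
Round 4: pos3(id15) recv 79: fwd
Round 5: pos4(id79) recv 79: ELECTED

Answer: 15,67,79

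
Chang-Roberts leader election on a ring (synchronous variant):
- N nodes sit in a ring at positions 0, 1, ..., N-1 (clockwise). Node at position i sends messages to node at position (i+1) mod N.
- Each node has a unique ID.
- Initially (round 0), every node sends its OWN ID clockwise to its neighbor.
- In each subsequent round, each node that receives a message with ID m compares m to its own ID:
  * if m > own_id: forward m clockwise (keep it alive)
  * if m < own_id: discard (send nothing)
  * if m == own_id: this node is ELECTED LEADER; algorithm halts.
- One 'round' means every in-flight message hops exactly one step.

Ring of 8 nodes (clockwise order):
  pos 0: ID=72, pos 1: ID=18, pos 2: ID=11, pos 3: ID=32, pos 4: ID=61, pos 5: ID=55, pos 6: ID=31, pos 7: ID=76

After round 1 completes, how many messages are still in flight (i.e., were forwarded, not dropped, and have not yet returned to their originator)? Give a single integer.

Round 1: pos1(id18) recv 72: fwd; pos2(id11) recv 18: fwd; pos3(id32) recv 11: drop; pos4(id61) recv 32: drop; pos5(id55) recv 61: fwd; pos6(id31) recv 55: fwd; pos7(id76) recv 31: drop; pos0(id72) recv 76: fwd
After round 1: 5 messages still in flight

Answer: 5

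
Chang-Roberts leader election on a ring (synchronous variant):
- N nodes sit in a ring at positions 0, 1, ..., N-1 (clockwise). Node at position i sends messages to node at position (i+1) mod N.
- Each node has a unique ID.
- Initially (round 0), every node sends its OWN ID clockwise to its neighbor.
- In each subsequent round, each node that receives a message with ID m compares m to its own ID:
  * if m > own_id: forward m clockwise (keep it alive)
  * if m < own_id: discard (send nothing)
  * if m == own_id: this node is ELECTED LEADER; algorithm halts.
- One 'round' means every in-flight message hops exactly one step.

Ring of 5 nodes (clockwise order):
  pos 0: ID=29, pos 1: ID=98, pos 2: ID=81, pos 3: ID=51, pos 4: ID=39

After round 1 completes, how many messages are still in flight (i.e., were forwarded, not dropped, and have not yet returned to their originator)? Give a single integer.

Round 1: pos1(id98) recv 29: drop; pos2(id81) recv 98: fwd; pos3(id51) recv 81: fwd; pos4(id39) recv 51: fwd; pos0(id29) recv 39: fwd
After round 1: 4 messages still in flight

Answer: 4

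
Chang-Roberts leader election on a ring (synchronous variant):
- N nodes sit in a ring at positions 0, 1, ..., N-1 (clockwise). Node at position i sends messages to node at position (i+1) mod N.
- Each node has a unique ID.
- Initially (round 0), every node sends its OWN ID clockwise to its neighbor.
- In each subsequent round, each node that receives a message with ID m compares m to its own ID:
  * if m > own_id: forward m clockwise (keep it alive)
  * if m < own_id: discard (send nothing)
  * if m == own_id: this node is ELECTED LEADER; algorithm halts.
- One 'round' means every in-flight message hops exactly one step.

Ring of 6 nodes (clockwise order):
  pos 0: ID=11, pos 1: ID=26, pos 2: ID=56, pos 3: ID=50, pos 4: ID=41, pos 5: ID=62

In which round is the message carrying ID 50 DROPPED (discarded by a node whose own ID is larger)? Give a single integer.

Round 1: pos1(id26) recv 11: drop; pos2(id56) recv 26: drop; pos3(id50) recv 56: fwd; pos4(id41) recv 50: fwd; pos5(id62) recv 41: drop; pos0(id11) recv 62: fwd
Round 2: pos4(id41) recv 56: fwd; pos5(id62) recv 50: drop; pos1(id26) recv 62: fwd
Round 3: pos5(id62) recv 56: drop; pos2(id56) recv 62: fwd
Round 4: pos3(id50) recv 62: fwd
Round 5: pos4(id41) recv 62: fwd
Round 6: pos5(id62) recv 62: ELECTED
Message ID 50 originates at pos 3; dropped at pos 5 in round 2

Answer: 2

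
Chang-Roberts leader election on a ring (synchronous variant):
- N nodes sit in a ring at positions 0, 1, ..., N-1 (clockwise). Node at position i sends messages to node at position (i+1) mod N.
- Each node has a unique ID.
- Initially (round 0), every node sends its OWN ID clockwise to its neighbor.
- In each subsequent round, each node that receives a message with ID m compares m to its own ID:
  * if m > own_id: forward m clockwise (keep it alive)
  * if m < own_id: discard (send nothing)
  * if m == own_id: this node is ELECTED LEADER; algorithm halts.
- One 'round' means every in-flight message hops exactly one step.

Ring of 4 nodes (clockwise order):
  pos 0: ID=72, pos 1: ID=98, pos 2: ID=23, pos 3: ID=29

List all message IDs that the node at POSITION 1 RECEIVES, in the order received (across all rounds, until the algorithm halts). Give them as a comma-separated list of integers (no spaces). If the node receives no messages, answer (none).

Round 1: pos1(id98) recv 72: drop; pos2(id23) recv 98: fwd; pos3(id29) recv 23: drop; pos0(id72) recv 29: drop
Round 2: pos3(id29) recv 98: fwd
Round 3: pos0(id72) recv 98: fwd
Round 4: pos1(id98) recv 98: ELECTED

Answer: 72,98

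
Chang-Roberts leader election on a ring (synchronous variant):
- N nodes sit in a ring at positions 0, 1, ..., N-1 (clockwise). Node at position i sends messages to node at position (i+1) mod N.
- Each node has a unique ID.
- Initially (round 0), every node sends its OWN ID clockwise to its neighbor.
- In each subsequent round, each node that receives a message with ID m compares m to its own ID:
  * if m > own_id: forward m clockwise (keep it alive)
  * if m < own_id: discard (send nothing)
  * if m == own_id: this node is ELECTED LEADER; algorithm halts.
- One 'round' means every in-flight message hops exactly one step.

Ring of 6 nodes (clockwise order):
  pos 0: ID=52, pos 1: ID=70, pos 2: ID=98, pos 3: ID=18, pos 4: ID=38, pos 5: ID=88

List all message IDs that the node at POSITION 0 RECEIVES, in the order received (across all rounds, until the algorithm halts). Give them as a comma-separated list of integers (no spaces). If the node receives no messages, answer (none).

Answer: 88,98

Derivation:
Round 1: pos1(id70) recv 52: drop; pos2(id98) recv 70: drop; pos3(id18) recv 98: fwd; pos4(id38) recv 18: drop; pos5(id88) recv 38: drop; pos0(id52) recv 88: fwd
Round 2: pos4(id38) recv 98: fwd; pos1(id70) recv 88: fwd
Round 3: pos5(id88) recv 98: fwd; pos2(id98) recv 88: drop
Round 4: pos0(id52) recv 98: fwd
Round 5: pos1(id70) recv 98: fwd
Round 6: pos2(id98) recv 98: ELECTED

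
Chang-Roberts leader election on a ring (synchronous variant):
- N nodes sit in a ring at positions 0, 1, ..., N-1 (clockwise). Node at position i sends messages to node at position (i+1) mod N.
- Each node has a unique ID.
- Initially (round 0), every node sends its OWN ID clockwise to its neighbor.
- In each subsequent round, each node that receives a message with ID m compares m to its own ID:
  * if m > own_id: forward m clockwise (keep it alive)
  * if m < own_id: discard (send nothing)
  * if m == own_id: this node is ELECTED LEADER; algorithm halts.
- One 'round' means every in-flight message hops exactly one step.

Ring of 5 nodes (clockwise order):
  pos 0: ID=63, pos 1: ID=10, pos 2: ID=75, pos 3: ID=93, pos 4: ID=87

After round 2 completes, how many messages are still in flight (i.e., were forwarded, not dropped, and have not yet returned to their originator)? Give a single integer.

Answer: 2

Derivation:
Round 1: pos1(id10) recv 63: fwd; pos2(id75) recv 10: drop; pos3(id93) recv 75: drop; pos4(id87) recv 93: fwd; pos0(id63) recv 87: fwd
Round 2: pos2(id75) recv 63: drop; pos0(id63) recv 93: fwd; pos1(id10) recv 87: fwd
After round 2: 2 messages still in flight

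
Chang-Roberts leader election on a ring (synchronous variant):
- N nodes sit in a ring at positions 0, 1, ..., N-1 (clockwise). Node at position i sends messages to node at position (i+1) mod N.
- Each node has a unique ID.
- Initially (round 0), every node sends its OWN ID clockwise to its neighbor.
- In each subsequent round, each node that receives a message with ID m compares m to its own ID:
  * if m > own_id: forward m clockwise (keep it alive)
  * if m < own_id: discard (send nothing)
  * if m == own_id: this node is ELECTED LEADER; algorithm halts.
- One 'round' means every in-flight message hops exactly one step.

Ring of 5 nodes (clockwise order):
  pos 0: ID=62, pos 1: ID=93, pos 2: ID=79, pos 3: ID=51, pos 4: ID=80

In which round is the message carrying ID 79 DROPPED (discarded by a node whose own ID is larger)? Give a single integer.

Answer: 2

Derivation:
Round 1: pos1(id93) recv 62: drop; pos2(id79) recv 93: fwd; pos3(id51) recv 79: fwd; pos4(id80) recv 51: drop; pos0(id62) recv 80: fwd
Round 2: pos3(id51) recv 93: fwd; pos4(id80) recv 79: drop; pos1(id93) recv 80: drop
Round 3: pos4(id80) recv 93: fwd
Round 4: pos0(id62) recv 93: fwd
Round 5: pos1(id93) recv 93: ELECTED
Message ID 79 originates at pos 2; dropped at pos 4 in round 2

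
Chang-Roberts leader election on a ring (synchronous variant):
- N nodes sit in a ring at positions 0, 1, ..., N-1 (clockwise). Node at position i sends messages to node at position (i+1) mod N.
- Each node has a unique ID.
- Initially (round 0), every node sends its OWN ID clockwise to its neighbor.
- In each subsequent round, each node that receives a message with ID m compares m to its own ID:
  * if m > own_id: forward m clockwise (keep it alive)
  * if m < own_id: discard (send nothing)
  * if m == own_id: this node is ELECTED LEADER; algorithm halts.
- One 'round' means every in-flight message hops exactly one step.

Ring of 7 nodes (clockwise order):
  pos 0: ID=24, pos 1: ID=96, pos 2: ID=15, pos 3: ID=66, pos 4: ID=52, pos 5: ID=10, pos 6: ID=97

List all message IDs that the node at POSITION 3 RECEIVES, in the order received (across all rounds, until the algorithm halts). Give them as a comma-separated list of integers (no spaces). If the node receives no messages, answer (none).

Round 1: pos1(id96) recv 24: drop; pos2(id15) recv 96: fwd; pos3(id66) recv 15: drop; pos4(id52) recv 66: fwd; pos5(id10) recv 52: fwd; pos6(id97) recv 10: drop; pos0(id24) recv 97: fwd
Round 2: pos3(id66) recv 96: fwd; pos5(id10) recv 66: fwd; pos6(id97) recv 52: drop; pos1(id96) recv 97: fwd
Round 3: pos4(id52) recv 96: fwd; pos6(id97) recv 66: drop; pos2(id15) recv 97: fwd
Round 4: pos5(id10) recv 96: fwd; pos3(id66) recv 97: fwd
Round 5: pos6(id97) recv 96: drop; pos4(id52) recv 97: fwd
Round 6: pos5(id10) recv 97: fwd
Round 7: pos6(id97) recv 97: ELECTED

Answer: 15,96,97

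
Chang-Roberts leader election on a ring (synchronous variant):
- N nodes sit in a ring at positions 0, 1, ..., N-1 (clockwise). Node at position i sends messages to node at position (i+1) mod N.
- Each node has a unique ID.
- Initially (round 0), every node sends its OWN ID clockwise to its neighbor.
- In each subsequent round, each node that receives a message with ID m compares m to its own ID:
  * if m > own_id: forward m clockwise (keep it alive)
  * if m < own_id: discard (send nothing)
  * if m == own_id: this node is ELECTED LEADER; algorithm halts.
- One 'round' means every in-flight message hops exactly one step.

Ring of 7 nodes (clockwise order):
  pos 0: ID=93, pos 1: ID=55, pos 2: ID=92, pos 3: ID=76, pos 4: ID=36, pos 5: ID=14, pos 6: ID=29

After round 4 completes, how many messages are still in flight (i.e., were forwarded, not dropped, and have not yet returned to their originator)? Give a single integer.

Round 1: pos1(id55) recv 93: fwd; pos2(id92) recv 55: drop; pos3(id76) recv 92: fwd; pos4(id36) recv 76: fwd; pos5(id14) recv 36: fwd; pos6(id29) recv 14: drop; pos0(id93) recv 29: drop
Round 2: pos2(id92) recv 93: fwd; pos4(id36) recv 92: fwd; pos5(id14) recv 76: fwd; pos6(id29) recv 36: fwd
Round 3: pos3(id76) recv 93: fwd; pos5(id14) recv 92: fwd; pos6(id29) recv 76: fwd; pos0(id93) recv 36: drop
Round 4: pos4(id36) recv 93: fwd; pos6(id29) recv 92: fwd; pos0(id93) recv 76: drop
After round 4: 2 messages still in flight

Answer: 2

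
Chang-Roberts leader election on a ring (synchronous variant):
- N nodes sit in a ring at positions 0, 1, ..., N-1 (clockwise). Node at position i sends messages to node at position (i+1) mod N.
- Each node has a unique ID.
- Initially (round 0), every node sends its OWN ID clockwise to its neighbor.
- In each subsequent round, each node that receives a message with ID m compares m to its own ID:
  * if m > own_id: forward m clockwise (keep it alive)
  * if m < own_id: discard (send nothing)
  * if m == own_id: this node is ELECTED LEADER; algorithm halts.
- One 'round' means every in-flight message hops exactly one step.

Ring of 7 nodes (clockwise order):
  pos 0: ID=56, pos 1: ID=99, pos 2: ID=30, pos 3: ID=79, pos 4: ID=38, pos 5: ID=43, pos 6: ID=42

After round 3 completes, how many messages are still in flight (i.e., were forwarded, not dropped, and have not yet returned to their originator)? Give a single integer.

Answer: 2

Derivation:
Round 1: pos1(id99) recv 56: drop; pos2(id30) recv 99: fwd; pos3(id79) recv 30: drop; pos4(id38) recv 79: fwd; pos5(id43) recv 38: drop; pos6(id42) recv 43: fwd; pos0(id56) recv 42: drop
Round 2: pos3(id79) recv 99: fwd; pos5(id43) recv 79: fwd; pos0(id56) recv 43: drop
Round 3: pos4(id38) recv 99: fwd; pos6(id42) recv 79: fwd
After round 3: 2 messages still in flight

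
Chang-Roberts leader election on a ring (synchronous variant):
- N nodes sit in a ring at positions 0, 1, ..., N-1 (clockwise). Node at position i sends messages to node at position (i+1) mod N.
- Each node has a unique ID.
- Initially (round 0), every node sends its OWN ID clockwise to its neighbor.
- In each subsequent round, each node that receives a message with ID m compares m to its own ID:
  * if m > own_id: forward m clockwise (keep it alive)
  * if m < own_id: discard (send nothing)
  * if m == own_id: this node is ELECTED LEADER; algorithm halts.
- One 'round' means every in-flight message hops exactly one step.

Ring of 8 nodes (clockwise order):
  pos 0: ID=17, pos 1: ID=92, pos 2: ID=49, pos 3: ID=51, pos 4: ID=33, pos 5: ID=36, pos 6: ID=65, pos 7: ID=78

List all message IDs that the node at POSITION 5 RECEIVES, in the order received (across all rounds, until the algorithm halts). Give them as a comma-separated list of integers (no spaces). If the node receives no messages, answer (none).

Round 1: pos1(id92) recv 17: drop; pos2(id49) recv 92: fwd; pos3(id51) recv 49: drop; pos4(id33) recv 51: fwd; pos5(id36) recv 33: drop; pos6(id65) recv 36: drop; pos7(id78) recv 65: drop; pos0(id17) recv 78: fwd
Round 2: pos3(id51) recv 92: fwd; pos5(id36) recv 51: fwd; pos1(id92) recv 78: drop
Round 3: pos4(id33) recv 92: fwd; pos6(id65) recv 51: drop
Round 4: pos5(id36) recv 92: fwd
Round 5: pos6(id65) recv 92: fwd
Round 6: pos7(id78) recv 92: fwd
Round 7: pos0(id17) recv 92: fwd
Round 8: pos1(id92) recv 92: ELECTED

Answer: 33,51,92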